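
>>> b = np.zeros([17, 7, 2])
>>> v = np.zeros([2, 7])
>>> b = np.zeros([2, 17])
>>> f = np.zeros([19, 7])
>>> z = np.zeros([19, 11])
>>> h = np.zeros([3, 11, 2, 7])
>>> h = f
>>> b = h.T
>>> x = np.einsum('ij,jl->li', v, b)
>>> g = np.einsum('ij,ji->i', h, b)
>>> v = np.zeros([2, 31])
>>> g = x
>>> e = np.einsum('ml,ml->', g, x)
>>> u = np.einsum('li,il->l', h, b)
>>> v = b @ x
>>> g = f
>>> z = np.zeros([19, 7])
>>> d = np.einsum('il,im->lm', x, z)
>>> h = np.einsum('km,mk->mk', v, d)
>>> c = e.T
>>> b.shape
(7, 19)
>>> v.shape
(7, 2)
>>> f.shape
(19, 7)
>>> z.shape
(19, 7)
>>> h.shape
(2, 7)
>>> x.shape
(19, 2)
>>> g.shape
(19, 7)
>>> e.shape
()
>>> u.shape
(19,)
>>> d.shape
(2, 7)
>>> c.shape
()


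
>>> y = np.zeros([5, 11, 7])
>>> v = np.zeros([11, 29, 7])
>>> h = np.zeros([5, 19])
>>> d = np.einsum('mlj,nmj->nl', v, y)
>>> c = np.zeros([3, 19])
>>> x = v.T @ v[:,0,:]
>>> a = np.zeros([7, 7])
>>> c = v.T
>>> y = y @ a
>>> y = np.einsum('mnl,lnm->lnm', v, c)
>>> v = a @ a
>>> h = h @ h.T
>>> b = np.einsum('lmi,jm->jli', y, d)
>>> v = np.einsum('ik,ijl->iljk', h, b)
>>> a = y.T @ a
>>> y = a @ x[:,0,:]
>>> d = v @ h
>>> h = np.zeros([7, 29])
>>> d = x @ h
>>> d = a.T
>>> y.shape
(11, 29, 7)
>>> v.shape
(5, 11, 7, 5)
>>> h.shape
(7, 29)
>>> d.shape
(7, 29, 11)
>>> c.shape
(7, 29, 11)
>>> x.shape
(7, 29, 7)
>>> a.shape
(11, 29, 7)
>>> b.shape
(5, 7, 11)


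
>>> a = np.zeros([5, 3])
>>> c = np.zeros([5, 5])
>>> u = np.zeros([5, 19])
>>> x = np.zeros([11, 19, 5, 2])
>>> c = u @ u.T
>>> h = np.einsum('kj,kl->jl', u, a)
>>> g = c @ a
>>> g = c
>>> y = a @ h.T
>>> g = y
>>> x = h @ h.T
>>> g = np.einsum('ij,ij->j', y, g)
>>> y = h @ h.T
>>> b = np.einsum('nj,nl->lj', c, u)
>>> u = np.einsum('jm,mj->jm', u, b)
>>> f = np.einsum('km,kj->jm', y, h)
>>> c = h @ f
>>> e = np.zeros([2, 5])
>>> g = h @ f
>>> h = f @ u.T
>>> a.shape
(5, 3)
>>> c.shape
(19, 19)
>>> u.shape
(5, 19)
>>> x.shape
(19, 19)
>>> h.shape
(3, 5)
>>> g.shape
(19, 19)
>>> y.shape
(19, 19)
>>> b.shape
(19, 5)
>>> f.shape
(3, 19)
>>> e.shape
(2, 5)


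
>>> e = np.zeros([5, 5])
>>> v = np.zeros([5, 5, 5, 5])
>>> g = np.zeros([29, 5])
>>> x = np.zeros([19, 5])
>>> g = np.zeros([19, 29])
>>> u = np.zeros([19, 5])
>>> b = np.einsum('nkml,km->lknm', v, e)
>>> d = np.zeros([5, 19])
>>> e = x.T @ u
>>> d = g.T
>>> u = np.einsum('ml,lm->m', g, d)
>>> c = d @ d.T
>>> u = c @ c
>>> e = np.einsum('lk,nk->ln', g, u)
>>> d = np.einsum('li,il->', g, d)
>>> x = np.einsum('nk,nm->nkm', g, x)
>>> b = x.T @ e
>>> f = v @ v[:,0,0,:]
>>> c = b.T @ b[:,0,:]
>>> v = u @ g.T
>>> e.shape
(19, 29)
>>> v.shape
(29, 19)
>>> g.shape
(19, 29)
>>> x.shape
(19, 29, 5)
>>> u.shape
(29, 29)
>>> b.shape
(5, 29, 29)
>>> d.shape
()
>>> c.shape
(29, 29, 29)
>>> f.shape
(5, 5, 5, 5)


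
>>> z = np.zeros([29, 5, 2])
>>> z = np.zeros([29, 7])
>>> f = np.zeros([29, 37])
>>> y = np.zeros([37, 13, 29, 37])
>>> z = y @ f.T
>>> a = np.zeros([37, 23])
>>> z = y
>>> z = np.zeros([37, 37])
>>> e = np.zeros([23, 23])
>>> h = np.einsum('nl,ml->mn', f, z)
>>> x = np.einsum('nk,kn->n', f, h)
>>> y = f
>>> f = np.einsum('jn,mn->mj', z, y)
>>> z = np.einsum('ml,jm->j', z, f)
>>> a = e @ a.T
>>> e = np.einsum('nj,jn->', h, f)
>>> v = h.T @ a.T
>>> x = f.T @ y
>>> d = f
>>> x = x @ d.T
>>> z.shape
(29,)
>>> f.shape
(29, 37)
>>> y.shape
(29, 37)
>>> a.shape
(23, 37)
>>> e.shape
()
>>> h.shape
(37, 29)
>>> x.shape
(37, 29)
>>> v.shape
(29, 23)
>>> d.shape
(29, 37)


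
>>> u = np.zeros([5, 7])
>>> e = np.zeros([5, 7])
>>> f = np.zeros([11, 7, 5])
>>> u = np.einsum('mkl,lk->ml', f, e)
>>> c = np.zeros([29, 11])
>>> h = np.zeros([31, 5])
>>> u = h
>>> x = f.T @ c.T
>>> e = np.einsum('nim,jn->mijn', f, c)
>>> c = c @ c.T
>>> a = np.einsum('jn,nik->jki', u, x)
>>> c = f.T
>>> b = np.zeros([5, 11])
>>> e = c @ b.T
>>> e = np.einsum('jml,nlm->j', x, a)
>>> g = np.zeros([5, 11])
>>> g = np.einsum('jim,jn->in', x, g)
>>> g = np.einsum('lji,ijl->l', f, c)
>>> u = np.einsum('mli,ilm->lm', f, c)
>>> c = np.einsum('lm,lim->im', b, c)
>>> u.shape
(7, 11)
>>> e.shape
(5,)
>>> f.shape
(11, 7, 5)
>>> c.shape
(7, 11)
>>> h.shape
(31, 5)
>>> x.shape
(5, 7, 29)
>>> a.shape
(31, 29, 7)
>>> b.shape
(5, 11)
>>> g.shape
(11,)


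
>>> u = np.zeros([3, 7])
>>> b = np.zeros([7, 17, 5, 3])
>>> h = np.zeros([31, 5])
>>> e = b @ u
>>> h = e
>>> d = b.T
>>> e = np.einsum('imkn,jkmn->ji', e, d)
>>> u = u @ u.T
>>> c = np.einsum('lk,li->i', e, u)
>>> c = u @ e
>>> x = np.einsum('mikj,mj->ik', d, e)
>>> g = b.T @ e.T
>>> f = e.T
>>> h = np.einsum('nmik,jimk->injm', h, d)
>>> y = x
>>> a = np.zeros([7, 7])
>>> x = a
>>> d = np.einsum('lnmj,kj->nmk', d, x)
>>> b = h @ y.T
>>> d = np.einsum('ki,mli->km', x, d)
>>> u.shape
(3, 3)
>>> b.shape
(5, 7, 3, 5)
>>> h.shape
(5, 7, 3, 17)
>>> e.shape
(3, 7)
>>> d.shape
(7, 5)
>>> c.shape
(3, 7)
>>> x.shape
(7, 7)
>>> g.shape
(3, 5, 17, 3)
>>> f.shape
(7, 3)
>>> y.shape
(5, 17)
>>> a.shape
(7, 7)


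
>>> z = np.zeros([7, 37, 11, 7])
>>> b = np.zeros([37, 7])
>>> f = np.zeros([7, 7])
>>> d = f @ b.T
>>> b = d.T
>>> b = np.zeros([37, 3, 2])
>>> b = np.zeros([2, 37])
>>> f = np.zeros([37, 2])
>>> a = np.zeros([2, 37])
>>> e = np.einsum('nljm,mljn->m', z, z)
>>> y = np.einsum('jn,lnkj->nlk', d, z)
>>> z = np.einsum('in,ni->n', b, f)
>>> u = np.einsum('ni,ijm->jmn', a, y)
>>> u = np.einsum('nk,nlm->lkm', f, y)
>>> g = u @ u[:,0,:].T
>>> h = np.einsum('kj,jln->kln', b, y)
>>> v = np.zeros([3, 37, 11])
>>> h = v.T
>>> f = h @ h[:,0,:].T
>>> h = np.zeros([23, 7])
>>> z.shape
(37,)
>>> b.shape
(2, 37)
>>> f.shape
(11, 37, 11)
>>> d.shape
(7, 37)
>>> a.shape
(2, 37)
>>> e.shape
(7,)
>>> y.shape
(37, 7, 11)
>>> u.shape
(7, 2, 11)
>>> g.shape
(7, 2, 7)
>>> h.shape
(23, 7)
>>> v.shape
(3, 37, 11)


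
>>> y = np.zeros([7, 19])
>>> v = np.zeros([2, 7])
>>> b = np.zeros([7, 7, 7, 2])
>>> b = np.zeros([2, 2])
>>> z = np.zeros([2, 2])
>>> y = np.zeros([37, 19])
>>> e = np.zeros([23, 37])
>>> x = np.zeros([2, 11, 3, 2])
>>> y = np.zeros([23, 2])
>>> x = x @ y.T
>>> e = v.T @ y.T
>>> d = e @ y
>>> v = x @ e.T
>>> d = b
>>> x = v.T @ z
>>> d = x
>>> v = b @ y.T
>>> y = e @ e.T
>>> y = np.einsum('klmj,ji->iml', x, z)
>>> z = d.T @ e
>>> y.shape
(2, 11, 3)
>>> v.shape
(2, 23)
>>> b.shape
(2, 2)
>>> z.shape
(2, 11, 3, 23)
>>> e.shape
(7, 23)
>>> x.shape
(7, 3, 11, 2)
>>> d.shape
(7, 3, 11, 2)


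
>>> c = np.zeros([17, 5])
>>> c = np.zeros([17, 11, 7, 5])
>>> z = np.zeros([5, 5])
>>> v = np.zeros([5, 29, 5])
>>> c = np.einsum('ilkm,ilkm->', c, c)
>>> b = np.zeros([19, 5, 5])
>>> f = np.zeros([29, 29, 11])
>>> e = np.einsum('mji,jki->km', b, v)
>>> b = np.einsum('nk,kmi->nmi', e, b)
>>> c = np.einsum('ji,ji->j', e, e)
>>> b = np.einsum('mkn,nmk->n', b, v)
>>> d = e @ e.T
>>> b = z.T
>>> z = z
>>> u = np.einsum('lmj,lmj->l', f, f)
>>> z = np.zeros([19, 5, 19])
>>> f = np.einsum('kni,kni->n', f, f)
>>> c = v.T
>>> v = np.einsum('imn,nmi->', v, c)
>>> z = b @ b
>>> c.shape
(5, 29, 5)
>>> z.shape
(5, 5)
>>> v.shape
()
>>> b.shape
(5, 5)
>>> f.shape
(29,)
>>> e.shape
(29, 19)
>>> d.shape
(29, 29)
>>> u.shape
(29,)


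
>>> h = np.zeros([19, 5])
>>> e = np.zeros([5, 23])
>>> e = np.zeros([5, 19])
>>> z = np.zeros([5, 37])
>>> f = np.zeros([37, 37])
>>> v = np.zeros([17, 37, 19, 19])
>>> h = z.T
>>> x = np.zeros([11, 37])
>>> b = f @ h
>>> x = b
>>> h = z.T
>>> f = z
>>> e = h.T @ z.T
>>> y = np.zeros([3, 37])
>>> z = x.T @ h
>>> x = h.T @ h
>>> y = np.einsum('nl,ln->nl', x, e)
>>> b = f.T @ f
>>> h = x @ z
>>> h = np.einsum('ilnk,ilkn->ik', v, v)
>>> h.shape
(17, 19)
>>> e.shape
(5, 5)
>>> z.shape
(5, 5)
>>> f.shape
(5, 37)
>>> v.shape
(17, 37, 19, 19)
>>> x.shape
(5, 5)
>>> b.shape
(37, 37)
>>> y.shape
(5, 5)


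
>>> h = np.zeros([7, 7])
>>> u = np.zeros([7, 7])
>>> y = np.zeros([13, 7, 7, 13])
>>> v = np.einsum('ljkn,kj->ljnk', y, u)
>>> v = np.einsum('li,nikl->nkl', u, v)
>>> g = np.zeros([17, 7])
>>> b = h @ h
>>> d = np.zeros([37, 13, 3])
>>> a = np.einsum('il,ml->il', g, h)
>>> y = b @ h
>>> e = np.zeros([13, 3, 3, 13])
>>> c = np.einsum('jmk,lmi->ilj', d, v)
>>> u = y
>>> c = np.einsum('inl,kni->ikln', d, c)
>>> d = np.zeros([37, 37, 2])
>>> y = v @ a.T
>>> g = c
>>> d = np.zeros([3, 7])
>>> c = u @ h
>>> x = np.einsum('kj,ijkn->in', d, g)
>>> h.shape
(7, 7)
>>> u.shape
(7, 7)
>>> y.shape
(13, 13, 17)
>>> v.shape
(13, 13, 7)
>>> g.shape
(37, 7, 3, 13)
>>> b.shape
(7, 7)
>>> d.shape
(3, 7)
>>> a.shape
(17, 7)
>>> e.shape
(13, 3, 3, 13)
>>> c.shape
(7, 7)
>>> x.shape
(37, 13)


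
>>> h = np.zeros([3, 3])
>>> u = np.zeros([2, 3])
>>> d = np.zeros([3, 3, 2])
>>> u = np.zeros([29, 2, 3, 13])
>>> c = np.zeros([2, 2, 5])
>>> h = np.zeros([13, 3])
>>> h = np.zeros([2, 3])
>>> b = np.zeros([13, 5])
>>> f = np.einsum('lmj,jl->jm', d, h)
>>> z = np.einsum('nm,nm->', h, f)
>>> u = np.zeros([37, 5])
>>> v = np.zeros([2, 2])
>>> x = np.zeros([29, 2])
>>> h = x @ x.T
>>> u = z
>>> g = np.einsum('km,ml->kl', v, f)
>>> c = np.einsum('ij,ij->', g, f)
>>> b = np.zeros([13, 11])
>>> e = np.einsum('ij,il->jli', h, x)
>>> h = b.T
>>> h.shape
(11, 13)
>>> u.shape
()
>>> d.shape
(3, 3, 2)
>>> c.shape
()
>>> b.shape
(13, 11)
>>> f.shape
(2, 3)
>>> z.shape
()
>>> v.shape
(2, 2)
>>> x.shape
(29, 2)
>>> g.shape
(2, 3)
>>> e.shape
(29, 2, 29)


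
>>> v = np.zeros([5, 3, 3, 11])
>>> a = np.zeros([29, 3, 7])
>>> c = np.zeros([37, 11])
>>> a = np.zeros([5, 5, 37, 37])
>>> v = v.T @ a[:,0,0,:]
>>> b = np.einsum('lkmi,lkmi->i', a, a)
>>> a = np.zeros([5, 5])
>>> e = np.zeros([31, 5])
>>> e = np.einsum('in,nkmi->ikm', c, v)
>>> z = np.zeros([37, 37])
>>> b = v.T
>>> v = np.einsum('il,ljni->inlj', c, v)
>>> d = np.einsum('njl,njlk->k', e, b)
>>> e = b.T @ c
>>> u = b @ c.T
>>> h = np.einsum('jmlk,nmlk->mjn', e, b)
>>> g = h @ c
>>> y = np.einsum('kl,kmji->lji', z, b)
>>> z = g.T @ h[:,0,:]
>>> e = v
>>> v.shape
(37, 3, 11, 3)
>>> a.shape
(5, 5)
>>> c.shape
(37, 11)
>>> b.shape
(37, 3, 3, 11)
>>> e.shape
(37, 3, 11, 3)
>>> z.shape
(11, 11, 37)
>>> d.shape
(11,)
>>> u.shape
(37, 3, 3, 37)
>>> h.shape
(3, 11, 37)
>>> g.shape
(3, 11, 11)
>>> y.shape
(37, 3, 11)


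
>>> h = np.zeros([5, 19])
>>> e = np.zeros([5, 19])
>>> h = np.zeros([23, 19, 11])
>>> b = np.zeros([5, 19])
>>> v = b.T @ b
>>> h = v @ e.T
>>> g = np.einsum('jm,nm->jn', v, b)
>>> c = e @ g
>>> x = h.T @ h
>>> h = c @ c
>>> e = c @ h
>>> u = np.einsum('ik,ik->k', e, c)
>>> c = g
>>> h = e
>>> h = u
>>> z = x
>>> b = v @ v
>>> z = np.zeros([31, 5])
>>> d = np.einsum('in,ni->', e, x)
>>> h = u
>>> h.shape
(5,)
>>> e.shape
(5, 5)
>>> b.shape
(19, 19)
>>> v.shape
(19, 19)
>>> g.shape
(19, 5)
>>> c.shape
(19, 5)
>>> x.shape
(5, 5)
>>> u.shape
(5,)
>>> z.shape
(31, 5)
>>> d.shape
()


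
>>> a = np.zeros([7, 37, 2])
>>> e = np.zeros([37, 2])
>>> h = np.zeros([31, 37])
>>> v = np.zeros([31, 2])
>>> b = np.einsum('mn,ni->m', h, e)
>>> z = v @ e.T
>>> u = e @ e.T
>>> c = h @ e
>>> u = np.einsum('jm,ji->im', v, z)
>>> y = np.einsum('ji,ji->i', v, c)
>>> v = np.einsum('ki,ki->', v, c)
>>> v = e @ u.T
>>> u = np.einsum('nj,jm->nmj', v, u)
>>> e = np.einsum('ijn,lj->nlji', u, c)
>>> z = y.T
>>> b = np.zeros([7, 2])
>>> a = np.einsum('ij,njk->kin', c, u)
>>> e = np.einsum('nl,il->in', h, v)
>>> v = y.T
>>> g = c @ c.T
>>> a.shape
(37, 31, 37)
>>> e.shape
(37, 31)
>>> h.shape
(31, 37)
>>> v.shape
(2,)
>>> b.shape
(7, 2)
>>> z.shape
(2,)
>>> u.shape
(37, 2, 37)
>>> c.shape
(31, 2)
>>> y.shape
(2,)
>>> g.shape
(31, 31)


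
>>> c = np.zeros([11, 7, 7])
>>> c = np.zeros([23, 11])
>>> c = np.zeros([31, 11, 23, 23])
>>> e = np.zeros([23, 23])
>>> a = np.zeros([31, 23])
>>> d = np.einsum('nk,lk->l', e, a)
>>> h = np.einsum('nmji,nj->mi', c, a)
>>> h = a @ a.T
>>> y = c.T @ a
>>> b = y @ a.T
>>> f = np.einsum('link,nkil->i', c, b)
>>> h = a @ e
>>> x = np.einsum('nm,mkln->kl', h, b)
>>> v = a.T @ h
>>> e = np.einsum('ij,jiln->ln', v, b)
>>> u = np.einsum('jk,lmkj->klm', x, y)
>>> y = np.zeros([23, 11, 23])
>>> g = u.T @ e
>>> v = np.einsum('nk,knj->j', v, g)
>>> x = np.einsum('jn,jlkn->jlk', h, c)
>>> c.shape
(31, 11, 23, 23)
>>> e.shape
(11, 31)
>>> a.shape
(31, 23)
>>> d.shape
(31,)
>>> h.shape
(31, 23)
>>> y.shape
(23, 11, 23)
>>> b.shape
(23, 23, 11, 31)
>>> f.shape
(11,)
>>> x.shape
(31, 11, 23)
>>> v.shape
(31,)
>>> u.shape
(11, 23, 23)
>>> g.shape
(23, 23, 31)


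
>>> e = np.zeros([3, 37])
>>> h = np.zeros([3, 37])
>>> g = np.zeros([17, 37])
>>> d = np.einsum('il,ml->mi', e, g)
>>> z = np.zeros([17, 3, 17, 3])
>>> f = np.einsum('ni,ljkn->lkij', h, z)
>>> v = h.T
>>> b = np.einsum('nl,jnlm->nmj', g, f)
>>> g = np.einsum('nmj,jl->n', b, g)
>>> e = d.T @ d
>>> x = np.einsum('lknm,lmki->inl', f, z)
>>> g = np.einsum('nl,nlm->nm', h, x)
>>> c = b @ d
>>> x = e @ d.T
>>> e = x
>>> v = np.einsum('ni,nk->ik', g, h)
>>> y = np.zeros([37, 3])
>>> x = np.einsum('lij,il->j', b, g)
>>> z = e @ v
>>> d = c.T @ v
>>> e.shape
(3, 17)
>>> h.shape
(3, 37)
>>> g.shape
(3, 17)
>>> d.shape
(3, 3, 37)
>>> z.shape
(3, 37)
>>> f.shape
(17, 17, 37, 3)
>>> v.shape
(17, 37)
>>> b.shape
(17, 3, 17)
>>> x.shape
(17,)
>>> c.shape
(17, 3, 3)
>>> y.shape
(37, 3)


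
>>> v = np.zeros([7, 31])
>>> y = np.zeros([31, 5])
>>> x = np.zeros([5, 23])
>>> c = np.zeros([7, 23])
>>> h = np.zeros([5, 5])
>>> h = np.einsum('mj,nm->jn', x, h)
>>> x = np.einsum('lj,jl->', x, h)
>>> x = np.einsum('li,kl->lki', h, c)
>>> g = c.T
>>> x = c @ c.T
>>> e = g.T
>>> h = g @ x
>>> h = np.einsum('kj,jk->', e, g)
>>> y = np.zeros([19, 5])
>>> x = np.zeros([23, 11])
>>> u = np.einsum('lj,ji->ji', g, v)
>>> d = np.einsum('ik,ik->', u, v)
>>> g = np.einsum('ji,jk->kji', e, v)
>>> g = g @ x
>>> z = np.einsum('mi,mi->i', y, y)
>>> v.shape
(7, 31)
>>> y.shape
(19, 5)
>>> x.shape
(23, 11)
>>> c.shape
(7, 23)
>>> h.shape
()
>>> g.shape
(31, 7, 11)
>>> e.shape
(7, 23)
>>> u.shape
(7, 31)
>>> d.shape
()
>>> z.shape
(5,)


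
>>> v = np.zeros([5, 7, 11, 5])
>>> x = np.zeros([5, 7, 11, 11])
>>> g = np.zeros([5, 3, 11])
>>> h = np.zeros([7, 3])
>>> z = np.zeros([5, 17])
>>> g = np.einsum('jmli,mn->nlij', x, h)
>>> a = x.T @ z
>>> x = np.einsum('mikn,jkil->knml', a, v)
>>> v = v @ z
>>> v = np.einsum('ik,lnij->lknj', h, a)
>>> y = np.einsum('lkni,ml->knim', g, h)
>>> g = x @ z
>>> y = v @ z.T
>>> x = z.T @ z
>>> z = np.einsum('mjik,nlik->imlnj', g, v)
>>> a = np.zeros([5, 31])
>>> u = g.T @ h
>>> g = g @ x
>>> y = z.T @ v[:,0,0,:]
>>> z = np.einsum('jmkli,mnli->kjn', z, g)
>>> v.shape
(11, 3, 11, 17)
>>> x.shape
(17, 17)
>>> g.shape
(7, 17, 11, 17)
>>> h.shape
(7, 3)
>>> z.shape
(3, 11, 17)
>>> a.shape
(5, 31)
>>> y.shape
(17, 11, 3, 7, 17)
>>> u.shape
(17, 11, 17, 3)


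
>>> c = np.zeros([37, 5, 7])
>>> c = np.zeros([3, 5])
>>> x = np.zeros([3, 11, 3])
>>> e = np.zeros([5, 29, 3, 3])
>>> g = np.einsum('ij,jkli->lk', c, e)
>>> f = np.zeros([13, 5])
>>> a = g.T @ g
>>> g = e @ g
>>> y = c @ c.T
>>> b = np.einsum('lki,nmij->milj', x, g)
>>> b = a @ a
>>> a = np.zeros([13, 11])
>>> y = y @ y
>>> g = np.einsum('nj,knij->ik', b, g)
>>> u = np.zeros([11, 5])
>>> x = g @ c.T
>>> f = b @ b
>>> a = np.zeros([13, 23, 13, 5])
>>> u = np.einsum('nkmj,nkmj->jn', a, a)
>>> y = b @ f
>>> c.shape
(3, 5)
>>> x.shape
(3, 3)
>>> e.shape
(5, 29, 3, 3)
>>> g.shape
(3, 5)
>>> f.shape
(29, 29)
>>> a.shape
(13, 23, 13, 5)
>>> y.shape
(29, 29)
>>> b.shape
(29, 29)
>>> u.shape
(5, 13)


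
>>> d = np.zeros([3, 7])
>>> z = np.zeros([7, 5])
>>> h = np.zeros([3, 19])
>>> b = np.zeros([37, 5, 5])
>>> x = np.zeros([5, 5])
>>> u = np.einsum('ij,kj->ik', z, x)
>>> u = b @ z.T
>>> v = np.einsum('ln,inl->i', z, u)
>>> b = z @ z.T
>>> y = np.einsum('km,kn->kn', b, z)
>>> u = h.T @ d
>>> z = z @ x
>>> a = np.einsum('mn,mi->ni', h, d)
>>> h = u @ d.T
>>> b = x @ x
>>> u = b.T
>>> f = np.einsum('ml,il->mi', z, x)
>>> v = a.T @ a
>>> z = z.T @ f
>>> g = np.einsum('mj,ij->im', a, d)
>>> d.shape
(3, 7)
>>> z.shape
(5, 5)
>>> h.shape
(19, 3)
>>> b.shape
(5, 5)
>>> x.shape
(5, 5)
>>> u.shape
(5, 5)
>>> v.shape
(7, 7)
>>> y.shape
(7, 5)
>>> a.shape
(19, 7)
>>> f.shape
(7, 5)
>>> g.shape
(3, 19)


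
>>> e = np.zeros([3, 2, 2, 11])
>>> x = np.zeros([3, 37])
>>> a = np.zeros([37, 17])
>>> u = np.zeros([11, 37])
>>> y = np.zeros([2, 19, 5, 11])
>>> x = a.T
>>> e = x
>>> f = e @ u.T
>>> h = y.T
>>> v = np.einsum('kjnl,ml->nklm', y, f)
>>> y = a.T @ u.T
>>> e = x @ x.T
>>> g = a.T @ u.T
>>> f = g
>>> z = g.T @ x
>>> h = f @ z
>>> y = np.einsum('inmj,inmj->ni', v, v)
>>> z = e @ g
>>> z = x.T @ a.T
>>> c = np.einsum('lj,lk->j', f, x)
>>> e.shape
(17, 17)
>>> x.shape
(17, 37)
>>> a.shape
(37, 17)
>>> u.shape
(11, 37)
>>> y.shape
(2, 5)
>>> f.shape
(17, 11)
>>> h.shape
(17, 37)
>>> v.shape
(5, 2, 11, 17)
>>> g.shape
(17, 11)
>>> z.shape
(37, 37)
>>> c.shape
(11,)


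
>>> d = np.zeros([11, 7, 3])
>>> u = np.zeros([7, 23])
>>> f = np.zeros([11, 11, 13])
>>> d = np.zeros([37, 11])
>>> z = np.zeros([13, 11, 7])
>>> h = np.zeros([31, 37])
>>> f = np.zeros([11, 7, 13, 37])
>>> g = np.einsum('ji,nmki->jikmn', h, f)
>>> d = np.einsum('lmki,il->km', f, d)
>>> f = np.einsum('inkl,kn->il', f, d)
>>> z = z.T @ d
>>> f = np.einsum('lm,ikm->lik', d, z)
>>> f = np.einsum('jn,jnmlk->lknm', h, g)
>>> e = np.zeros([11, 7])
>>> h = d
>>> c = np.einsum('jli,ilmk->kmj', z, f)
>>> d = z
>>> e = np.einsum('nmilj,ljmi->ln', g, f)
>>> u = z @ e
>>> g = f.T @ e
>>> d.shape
(7, 11, 7)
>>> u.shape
(7, 11, 31)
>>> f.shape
(7, 11, 37, 13)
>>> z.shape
(7, 11, 7)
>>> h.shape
(13, 7)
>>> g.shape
(13, 37, 11, 31)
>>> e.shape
(7, 31)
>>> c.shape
(13, 37, 7)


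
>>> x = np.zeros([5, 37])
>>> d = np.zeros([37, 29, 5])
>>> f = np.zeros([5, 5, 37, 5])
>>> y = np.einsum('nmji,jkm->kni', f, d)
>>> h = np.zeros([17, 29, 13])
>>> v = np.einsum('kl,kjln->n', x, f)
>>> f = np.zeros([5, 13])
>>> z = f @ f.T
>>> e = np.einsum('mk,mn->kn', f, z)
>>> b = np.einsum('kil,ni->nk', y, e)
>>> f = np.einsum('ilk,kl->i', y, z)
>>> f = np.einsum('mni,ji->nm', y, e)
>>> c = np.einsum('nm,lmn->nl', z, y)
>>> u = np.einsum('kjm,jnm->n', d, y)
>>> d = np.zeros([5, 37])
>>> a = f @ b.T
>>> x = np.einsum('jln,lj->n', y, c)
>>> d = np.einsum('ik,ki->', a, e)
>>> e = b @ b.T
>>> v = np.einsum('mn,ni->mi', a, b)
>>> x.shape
(5,)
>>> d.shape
()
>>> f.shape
(5, 29)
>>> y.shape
(29, 5, 5)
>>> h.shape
(17, 29, 13)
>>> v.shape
(5, 29)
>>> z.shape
(5, 5)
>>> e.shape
(13, 13)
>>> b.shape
(13, 29)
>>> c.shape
(5, 29)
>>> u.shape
(5,)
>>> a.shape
(5, 13)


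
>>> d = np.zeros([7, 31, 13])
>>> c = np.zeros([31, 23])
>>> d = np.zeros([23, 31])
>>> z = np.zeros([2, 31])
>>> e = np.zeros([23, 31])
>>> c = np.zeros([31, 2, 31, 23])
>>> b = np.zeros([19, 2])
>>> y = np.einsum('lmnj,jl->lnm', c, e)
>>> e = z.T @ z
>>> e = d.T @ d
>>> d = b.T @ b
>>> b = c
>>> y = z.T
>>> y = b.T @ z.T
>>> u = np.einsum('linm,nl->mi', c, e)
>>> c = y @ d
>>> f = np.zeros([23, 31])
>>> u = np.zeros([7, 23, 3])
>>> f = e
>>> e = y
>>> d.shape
(2, 2)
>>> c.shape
(23, 31, 2, 2)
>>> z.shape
(2, 31)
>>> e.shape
(23, 31, 2, 2)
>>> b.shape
(31, 2, 31, 23)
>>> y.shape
(23, 31, 2, 2)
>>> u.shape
(7, 23, 3)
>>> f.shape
(31, 31)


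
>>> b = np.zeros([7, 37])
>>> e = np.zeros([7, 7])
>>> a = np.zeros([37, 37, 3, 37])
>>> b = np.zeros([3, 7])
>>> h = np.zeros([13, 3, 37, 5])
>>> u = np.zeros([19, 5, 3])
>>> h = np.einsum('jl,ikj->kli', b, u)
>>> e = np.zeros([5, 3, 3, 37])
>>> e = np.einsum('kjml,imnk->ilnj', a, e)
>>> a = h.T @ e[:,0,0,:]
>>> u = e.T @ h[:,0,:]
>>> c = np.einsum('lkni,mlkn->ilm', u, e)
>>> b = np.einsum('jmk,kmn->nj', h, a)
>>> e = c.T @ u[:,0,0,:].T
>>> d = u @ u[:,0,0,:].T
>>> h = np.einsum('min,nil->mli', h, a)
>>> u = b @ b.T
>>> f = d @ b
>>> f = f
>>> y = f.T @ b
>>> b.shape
(37, 5)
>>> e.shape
(5, 37, 37)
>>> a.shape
(19, 7, 37)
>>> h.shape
(5, 37, 7)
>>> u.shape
(37, 37)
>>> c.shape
(19, 37, 5)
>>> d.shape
(37, 3, 37, 37)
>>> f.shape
(37, 3, 37, 5)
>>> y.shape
(5, 37, 3, 5)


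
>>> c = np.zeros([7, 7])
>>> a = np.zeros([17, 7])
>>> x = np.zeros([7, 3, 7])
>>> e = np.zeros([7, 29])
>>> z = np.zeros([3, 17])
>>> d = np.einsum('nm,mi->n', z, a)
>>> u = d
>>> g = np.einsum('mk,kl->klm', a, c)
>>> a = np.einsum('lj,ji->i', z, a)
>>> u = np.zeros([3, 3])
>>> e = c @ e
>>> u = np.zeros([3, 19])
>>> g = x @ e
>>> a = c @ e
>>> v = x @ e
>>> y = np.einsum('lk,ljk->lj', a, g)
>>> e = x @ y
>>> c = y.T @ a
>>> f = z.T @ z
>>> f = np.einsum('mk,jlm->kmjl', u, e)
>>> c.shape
(3, 29)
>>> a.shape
(7, 29)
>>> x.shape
(7, 3, 7)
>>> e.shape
(7, 3, 3)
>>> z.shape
(3, 17)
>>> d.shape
(3,)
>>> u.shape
(3, 19)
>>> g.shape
(7, 3, 29)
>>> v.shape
(7, 3, 29)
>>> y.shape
(7, 3)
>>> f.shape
(19, 3, 7, 3)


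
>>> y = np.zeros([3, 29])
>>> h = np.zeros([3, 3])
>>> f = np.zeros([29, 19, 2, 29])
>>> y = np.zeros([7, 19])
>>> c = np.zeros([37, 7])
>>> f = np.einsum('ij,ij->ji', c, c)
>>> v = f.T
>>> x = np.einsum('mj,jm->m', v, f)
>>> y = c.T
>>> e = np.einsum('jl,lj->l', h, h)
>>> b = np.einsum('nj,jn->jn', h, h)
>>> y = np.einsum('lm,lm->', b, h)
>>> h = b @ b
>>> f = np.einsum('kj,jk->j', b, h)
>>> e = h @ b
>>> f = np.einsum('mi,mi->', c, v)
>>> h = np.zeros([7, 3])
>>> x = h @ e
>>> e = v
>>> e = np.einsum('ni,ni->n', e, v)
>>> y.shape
()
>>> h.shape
(7, 3)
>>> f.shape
()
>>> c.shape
(37, 7)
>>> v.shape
(37, 7)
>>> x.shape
(7, 3)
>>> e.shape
(37,)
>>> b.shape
(3, 3)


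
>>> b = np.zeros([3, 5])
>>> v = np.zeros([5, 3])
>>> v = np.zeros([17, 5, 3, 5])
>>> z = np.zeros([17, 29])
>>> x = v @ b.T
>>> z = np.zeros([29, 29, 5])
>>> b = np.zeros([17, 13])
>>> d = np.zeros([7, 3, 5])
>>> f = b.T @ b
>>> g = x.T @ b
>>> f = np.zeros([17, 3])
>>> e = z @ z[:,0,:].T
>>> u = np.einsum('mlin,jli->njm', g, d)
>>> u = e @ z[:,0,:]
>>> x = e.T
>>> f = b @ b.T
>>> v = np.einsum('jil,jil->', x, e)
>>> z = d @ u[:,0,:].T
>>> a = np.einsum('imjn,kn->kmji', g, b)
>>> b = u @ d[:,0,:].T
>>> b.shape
(29, 29, 7)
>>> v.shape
()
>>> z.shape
(7, 3, 29)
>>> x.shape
(29, 29, 29)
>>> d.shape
(7, 3, 5)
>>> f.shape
(17, 17)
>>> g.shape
(3, 3, 5, 13)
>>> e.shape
(29, 29, 29)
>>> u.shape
(29, 29, 5)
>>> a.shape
(17, 3, 5, 3)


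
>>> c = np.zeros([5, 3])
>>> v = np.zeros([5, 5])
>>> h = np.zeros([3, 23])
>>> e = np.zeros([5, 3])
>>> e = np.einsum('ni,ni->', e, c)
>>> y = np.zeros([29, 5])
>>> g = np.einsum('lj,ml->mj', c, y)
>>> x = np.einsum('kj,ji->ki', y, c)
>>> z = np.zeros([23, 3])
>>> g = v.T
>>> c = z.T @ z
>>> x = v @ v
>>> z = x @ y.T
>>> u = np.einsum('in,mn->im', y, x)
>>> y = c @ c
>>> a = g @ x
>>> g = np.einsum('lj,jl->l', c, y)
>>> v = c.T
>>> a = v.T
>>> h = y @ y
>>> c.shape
(3, 3)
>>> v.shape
(3, 3)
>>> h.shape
(3, 3)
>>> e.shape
()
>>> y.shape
(3, 3)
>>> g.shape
(3,)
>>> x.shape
(5, 5)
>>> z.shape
(5, 29)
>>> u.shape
(29, 5)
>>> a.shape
(3, 3)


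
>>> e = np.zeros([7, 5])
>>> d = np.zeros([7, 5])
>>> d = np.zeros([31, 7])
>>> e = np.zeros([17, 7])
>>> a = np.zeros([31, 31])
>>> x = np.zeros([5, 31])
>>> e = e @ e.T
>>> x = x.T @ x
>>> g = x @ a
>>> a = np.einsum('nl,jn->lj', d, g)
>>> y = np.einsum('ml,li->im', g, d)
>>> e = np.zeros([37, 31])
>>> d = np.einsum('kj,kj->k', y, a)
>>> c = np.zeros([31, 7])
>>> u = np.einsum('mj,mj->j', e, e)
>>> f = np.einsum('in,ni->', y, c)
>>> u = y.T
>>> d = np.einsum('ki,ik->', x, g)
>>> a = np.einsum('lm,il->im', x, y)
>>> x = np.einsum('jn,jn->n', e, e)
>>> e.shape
(37, 31)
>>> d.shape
()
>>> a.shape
(7, 31)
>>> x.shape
(31,)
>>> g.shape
(31, 31)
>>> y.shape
(7, 31)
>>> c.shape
(31, 7)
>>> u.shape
(31, 7)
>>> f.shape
()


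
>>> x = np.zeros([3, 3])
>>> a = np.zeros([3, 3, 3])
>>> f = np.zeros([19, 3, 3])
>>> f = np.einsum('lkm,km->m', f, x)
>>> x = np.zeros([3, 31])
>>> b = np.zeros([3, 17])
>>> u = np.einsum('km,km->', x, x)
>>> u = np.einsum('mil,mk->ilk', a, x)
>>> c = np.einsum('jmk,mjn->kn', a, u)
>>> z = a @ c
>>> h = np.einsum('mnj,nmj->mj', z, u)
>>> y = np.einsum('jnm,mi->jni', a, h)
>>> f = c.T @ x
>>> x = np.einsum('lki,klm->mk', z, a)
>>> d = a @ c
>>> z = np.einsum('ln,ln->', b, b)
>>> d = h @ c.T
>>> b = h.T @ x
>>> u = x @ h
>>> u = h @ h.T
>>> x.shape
(3, 3)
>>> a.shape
(3, 3, 3)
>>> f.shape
(31, 31)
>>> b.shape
(31, 3)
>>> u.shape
(3, 3)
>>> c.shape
(3, 31)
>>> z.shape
()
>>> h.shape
(3, 31)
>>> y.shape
(3, 3, 31)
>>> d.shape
(3, 3)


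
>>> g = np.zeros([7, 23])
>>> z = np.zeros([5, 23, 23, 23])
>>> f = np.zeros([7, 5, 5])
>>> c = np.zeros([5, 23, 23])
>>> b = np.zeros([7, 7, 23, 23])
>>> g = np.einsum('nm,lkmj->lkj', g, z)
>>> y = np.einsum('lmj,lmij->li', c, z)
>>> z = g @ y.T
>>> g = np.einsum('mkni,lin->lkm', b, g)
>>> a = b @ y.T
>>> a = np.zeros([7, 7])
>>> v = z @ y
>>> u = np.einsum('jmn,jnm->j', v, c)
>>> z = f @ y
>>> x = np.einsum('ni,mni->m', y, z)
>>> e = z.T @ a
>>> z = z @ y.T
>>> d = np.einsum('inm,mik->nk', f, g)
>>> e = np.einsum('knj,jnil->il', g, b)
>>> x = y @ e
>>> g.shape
(5, 7, 7)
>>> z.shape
(7, 5, 5)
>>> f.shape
(7, 5, 5)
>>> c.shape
(5, 23, 23)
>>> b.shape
(7, 7, 23, 23)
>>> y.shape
(5, 23)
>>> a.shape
(7, 7)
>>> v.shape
(5, 23, 23)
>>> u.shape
(5,)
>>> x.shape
(5, 23)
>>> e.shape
(23, 23)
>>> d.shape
(5, 7)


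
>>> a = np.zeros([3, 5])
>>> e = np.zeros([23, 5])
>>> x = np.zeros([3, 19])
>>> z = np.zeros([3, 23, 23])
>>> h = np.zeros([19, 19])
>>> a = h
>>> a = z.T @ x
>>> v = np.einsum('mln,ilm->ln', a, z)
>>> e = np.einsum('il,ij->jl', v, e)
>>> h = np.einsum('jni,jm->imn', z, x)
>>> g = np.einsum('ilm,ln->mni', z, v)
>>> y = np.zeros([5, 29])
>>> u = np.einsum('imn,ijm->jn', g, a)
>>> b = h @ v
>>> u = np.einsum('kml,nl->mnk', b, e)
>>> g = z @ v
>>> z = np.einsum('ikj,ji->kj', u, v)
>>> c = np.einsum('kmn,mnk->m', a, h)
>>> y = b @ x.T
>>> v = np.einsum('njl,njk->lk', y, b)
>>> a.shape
(23, 23, 19)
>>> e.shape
(5, 19)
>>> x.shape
(3, 19)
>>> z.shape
(5, 23)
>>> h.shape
(23, 19, 23)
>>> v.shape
(3, 19)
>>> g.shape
(3, 23, 19)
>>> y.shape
(23, 19, 3)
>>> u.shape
(19, 5, 23)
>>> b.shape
(23, 19, 19)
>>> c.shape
(23,)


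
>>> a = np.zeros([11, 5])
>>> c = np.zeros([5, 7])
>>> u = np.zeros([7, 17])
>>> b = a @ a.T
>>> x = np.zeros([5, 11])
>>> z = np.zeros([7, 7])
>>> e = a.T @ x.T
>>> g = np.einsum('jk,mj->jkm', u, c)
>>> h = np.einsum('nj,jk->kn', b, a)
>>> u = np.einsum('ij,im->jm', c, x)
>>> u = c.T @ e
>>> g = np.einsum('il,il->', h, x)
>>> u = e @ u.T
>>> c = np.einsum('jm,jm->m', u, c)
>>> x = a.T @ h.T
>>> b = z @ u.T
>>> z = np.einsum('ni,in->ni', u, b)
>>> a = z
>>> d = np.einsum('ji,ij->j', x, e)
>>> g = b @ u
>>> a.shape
(5, 7)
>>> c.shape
(7,)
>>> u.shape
(5, 7)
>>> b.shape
(7, 5)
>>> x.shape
(5, 5)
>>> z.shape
(5, 7)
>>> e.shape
(5, 5)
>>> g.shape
(7, 7)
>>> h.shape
(5, 11)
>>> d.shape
(5,)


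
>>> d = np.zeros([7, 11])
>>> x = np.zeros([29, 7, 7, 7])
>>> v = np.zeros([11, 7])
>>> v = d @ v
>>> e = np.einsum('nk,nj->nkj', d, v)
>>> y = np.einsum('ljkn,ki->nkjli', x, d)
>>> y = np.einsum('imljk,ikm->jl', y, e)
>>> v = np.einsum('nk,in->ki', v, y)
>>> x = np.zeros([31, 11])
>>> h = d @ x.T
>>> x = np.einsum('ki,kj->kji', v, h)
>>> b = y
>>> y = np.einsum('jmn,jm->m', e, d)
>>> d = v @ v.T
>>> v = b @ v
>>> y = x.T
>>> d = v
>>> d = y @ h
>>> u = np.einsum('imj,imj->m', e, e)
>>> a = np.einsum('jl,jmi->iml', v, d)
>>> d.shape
(29, 31, 31)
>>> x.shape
(7, 31, 29)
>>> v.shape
(29, 29)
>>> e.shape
(7, 11, 7)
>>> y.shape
(29, 31, 7)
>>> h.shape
(7, 31)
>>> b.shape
(29, 7)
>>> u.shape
(11,)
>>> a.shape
(31, 31, 29)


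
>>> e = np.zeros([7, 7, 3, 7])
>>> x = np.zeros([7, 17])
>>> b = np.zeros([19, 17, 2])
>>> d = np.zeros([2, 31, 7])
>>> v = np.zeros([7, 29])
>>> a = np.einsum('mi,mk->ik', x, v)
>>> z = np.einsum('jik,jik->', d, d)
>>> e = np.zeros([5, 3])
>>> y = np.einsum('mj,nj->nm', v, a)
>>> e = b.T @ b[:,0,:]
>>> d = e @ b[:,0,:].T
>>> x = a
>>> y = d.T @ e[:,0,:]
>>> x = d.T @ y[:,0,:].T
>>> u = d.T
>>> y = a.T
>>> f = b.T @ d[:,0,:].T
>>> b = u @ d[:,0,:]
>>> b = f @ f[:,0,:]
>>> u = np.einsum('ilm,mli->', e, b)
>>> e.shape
(2, 17, 2)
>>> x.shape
(19, 17, 19)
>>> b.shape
(2, 17, 2)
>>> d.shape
(2, 17, 19)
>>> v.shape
(7, 29)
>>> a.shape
(17, 29)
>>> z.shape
()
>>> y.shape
(29, 17)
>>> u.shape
()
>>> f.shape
(2, 17, 2)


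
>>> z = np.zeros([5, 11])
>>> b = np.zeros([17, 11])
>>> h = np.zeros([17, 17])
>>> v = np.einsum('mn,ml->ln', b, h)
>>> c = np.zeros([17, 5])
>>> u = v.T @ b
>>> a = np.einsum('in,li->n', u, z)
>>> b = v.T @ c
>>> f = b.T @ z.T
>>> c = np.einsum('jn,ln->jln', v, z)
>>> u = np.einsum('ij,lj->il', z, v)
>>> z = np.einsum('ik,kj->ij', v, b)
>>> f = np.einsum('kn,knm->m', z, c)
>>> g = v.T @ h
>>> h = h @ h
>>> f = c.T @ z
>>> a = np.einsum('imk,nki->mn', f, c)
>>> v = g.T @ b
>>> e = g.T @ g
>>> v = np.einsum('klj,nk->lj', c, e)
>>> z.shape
(17, 5)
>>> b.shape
(11, 5)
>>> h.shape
(17, 17)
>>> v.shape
(5, 11)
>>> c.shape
(17, 5, 11)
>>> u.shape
(5, 17)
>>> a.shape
(5, 17)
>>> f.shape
(11, 5, 5)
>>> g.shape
(11, 17)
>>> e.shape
(17, 17)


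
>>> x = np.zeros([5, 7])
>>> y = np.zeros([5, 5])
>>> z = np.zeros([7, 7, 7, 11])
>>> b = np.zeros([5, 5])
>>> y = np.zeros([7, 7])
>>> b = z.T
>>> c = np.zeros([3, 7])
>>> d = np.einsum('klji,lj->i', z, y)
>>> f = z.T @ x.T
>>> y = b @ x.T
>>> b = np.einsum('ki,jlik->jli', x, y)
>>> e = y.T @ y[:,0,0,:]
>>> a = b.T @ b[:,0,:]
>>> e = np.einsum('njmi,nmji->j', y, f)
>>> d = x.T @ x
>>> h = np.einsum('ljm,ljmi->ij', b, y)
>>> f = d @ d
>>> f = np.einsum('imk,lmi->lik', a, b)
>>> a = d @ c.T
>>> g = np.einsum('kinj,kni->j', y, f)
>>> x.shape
(5, 7)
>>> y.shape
(11, 7, 7, 5)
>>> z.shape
(7, 7, 7, 11)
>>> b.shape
(11, 7, 7)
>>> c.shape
(3, 7)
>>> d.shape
(7, 7)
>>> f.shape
(11, 7, 7)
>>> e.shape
(7,)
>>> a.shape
(7, 3)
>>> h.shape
(5, 7)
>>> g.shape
(5,)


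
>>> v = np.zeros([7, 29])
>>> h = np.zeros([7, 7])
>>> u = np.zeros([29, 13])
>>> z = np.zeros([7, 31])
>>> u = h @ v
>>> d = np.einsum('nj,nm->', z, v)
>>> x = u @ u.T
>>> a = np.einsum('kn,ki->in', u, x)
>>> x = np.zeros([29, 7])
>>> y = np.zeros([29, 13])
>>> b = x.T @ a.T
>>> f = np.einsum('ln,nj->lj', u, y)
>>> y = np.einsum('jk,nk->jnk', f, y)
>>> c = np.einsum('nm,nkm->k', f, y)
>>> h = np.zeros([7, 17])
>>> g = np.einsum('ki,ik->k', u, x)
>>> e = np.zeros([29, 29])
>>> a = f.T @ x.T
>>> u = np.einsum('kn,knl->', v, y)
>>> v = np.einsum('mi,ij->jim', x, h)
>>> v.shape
(17, 7, 29)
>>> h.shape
(7, 17)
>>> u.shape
()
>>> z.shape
(7, 31)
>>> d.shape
()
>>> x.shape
(29, 7)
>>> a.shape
(13, 29)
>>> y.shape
(7, 29, 13)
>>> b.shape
(7, 7)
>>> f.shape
(7, 13)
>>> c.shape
(29,)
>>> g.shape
(7,)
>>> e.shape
(29, 29)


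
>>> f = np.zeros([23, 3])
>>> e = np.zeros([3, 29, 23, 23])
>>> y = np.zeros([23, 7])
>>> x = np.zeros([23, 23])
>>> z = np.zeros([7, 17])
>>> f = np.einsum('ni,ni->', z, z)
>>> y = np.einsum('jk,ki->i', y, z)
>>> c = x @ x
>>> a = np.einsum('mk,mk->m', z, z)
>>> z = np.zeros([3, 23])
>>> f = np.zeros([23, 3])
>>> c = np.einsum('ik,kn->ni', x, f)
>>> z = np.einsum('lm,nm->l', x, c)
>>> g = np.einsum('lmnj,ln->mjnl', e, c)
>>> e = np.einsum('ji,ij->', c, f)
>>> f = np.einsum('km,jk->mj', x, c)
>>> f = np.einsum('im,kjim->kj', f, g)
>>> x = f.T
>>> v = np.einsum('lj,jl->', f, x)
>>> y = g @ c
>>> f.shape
(29, 23)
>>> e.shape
()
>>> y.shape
(29, 23, 23, 23)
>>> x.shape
(23, 29)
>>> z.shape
(23,)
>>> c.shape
(3, 23)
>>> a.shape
(7,)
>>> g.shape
(29, 23, 23, 3)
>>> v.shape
()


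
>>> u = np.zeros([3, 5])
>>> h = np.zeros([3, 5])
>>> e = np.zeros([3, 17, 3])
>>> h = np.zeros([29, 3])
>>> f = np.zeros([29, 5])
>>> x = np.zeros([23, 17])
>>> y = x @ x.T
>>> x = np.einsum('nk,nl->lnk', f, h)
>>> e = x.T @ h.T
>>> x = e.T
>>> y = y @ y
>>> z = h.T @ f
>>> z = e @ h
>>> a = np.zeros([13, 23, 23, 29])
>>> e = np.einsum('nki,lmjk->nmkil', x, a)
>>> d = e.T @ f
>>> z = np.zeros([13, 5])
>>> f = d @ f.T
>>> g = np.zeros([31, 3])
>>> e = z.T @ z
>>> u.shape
(3, 5)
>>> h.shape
(29, 3)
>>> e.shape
(5, 5)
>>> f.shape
(13, 5, 29, 23, 29)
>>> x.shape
(29, 29, 5)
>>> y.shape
(23, 23)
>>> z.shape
(13, 5)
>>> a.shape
(13, 23, 23, 29)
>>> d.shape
(13, 5, 29, 23, 5)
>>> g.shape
(31, 3)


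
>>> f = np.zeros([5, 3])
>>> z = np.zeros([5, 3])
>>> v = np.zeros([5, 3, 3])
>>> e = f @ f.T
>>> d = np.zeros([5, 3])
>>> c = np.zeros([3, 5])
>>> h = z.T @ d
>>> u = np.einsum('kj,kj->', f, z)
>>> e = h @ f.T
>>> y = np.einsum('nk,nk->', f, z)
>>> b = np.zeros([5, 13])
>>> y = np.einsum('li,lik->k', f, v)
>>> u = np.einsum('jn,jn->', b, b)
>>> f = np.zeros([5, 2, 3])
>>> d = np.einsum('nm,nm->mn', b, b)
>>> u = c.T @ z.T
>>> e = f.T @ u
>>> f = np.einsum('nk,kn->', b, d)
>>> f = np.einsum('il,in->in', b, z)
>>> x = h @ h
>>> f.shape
(5, 3)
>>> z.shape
(5, 3)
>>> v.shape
(5, 3, 3)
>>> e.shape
(3, 2, 5)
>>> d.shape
(13, 5)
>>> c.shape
(3, 5)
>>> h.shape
(3, 3)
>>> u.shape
(5, 5)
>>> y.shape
(3,)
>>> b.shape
(5, 13)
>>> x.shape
(3, 3)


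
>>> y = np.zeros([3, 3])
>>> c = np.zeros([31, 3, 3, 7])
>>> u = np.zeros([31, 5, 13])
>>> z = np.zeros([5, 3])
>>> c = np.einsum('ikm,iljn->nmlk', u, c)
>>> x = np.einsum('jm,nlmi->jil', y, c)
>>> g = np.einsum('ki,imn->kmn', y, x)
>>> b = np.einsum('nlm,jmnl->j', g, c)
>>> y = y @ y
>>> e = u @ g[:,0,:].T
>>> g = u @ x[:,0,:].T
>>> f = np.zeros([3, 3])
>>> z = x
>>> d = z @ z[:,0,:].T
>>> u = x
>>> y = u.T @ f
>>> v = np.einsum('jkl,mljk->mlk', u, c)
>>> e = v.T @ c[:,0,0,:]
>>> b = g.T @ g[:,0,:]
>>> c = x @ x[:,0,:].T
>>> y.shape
(13, 5, 3)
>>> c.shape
(3, 5, 3)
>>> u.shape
(3, 5, 13)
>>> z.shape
(3, 5, 13)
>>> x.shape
(3, 5, 13)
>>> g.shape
(31, 5, 3)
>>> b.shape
(3, 5, 3)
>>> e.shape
(5, 13, 5)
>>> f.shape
(3, 3)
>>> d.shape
(3, 5, 3)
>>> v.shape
(7, 13, 5)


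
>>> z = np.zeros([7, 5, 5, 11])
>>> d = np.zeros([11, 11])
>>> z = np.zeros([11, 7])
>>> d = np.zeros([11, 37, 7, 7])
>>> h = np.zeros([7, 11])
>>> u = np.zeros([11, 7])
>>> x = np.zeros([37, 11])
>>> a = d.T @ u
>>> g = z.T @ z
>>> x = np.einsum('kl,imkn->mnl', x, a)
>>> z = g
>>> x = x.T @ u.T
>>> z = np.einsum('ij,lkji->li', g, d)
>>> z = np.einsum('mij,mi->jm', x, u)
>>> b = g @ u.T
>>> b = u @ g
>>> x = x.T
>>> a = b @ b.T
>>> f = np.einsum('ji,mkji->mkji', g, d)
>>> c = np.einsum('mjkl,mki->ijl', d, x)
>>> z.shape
(11, 11)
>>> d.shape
(11, 37, 7, 7)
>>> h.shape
(7, 11)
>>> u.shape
(11, 7)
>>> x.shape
(11, 7, 11)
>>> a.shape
(11, 11)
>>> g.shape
(7, 7)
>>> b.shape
(11, 7)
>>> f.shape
(11, 37, 7, 7)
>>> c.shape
(11, 37, 7)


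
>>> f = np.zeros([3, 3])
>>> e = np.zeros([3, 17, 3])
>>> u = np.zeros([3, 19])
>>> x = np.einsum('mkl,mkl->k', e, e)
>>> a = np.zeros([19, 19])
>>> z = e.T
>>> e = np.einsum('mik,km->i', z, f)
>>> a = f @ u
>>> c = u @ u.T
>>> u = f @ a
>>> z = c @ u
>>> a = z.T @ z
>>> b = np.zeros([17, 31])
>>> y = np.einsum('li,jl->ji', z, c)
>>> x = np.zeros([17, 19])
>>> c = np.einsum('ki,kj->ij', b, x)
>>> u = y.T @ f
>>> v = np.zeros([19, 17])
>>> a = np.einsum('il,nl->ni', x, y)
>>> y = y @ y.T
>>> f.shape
(3, 3)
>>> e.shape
(17,)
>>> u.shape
(19, 3)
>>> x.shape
(17, 19)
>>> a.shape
(3, 17)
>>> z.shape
(3, 19)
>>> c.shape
(31, 19)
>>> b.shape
(17, 31)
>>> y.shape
(3, 3)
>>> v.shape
(19, 17)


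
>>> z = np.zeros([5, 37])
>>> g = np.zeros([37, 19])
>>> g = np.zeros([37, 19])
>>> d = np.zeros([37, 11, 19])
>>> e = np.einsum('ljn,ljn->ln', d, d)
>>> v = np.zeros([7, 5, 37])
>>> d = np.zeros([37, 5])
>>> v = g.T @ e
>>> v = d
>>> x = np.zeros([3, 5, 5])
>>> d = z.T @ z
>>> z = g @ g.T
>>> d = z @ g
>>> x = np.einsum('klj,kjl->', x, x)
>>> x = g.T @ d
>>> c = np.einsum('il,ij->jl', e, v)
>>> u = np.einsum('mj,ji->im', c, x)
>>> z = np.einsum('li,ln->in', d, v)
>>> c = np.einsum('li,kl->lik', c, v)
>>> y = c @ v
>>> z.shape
(19, 5)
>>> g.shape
(37, 19)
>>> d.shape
(37, 19)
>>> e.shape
(37, 19)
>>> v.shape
(37, 5)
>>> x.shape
(19, 19)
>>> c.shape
(5, 19, 37)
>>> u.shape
(19, 5)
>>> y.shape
(5, 19, 5)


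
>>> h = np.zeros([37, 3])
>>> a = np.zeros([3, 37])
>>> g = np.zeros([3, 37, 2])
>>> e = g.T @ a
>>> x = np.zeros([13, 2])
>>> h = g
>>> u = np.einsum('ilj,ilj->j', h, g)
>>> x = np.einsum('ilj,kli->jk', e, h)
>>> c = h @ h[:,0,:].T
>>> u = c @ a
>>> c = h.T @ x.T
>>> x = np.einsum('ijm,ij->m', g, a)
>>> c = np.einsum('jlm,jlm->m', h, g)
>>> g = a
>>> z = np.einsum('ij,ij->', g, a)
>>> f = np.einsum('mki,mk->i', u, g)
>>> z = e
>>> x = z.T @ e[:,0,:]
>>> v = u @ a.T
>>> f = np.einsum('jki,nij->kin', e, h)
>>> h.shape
(3, 37, 2)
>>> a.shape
(3, 37)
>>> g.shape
(3, 37)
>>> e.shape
(2, 37, 37)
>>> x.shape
(37, 37, 37)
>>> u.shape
(3, 37, 37)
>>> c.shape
(2,)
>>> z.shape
(2, 37, 37)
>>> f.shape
(37, 37, 3)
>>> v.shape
(3, 37, 3)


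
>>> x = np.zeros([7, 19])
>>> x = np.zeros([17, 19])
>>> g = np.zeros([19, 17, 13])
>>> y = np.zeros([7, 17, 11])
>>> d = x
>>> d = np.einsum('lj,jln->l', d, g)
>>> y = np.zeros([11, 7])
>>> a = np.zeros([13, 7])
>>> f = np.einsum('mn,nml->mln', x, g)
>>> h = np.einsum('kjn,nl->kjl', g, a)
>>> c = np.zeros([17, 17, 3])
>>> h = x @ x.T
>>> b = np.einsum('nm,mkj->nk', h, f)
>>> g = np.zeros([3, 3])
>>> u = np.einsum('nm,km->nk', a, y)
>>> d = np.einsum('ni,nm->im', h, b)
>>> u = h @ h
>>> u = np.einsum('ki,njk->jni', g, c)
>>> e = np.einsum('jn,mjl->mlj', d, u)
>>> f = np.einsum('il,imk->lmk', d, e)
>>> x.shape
(17, 19)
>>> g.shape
(3, 3)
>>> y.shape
(11, 7)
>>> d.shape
(17, 13)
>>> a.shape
(13, 7)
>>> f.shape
(13, 3, 17)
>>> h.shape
(17, 17)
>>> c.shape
(17, 17, 3)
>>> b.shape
(17, 13)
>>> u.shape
(17, 17, 3)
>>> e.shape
(17, 3, 17)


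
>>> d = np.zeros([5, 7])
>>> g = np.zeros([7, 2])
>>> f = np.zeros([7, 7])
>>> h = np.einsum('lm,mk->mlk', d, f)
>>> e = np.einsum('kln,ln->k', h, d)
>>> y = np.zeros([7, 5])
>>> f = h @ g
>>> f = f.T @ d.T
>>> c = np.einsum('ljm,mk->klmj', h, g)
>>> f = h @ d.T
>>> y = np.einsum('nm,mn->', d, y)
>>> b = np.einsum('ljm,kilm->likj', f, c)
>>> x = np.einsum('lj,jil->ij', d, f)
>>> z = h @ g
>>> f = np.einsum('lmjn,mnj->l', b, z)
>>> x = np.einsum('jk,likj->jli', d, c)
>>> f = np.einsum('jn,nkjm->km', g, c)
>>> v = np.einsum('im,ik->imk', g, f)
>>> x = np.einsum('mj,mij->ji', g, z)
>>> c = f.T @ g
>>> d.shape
(5, 7)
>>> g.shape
(7, 2)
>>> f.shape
(7, 5)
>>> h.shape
(7, 5, 7)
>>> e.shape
(7,)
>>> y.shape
()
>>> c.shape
(5, 2)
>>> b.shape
(7, 7, 2, 5)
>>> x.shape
(2, 5)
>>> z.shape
(7, 5, 2)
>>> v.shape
(7, 2, 5)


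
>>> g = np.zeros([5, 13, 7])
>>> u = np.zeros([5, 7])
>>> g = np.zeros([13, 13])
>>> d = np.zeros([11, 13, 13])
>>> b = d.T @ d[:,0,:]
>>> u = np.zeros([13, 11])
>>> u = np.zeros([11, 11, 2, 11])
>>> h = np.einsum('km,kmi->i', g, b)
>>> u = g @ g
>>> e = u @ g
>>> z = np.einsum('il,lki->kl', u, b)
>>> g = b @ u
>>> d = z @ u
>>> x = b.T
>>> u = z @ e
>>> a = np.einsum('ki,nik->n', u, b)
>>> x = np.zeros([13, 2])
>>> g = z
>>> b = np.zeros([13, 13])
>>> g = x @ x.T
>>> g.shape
(13, 13)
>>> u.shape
(13, 13)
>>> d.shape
(13, 13)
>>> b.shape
(13, 13)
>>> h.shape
(13,)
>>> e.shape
(13, 13)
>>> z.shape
(13, 13)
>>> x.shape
(13, 2)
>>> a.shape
(13,)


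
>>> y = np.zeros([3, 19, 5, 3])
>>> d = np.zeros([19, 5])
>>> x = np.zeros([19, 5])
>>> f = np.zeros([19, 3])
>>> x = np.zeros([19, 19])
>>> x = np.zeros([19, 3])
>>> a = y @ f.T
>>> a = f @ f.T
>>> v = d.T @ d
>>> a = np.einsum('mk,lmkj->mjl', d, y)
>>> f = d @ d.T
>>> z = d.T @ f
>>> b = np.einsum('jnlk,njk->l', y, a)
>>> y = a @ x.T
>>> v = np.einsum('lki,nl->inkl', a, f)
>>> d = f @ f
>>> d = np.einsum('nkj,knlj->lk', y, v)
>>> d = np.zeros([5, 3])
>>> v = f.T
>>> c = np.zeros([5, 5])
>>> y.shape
(19, 3, 19)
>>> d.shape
(5, 3)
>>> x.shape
(19, 3)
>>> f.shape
(19, 19)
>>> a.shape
(19, 3, 3)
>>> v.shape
(19, 19)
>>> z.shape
(5, 19)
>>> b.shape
(5,)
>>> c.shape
(5, 5)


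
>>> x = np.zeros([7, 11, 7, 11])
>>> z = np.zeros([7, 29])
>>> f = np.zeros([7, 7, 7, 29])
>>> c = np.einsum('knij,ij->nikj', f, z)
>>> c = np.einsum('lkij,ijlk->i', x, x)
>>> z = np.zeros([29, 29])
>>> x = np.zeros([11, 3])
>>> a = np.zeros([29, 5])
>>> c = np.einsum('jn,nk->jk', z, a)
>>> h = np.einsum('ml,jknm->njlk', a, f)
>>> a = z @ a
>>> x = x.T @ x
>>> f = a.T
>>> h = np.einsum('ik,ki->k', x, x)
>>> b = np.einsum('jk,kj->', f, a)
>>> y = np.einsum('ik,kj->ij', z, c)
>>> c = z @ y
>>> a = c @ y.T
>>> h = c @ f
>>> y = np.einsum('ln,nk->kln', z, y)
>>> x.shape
(3, 3)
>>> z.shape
(29, 29)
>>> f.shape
(5, 29)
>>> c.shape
(29, 5)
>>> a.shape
(29, 29)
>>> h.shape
(29, 29)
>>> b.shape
()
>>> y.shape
(5, 29, 29)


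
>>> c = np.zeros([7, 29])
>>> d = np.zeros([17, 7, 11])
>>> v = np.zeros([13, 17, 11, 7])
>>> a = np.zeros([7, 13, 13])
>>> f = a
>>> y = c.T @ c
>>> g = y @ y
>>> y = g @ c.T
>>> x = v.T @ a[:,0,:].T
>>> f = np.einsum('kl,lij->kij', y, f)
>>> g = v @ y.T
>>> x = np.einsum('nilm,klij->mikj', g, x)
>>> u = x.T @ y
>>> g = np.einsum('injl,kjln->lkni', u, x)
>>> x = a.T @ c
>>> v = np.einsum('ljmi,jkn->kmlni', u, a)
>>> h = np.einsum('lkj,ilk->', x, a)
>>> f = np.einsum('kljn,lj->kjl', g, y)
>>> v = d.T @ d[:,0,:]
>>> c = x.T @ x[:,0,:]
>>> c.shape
(29, 13, 29)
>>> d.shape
(17, 7, 11)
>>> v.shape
(11, 7, 11)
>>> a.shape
(7, 13, 13)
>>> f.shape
(7, 7, 29)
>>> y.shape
(29, 7)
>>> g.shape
(7, 29, 7, 7)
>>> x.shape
(13, 13, 29)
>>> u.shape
(7, 7, 17, 7)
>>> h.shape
()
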